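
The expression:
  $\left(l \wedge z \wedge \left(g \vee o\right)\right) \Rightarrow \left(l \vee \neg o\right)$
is always true.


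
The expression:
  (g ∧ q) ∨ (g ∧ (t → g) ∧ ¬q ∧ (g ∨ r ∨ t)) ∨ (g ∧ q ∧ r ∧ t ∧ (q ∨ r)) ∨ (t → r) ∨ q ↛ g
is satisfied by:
  {r: True, q: True, g: True, t: False}
  {r: True, q: True, g: False, t: False}
  {r: True, g: True, t: False, q: False}
  {r: True, g: False, t: False, q: False}
  {q: True, g: True, t: False, r: False}
  {q: True, g: False, t: False, r: False}
  {g: True, q: False, t: False, r: False}
  {g: False, q: False, t: False, r: False}
  {r: True, q: True, t: True, g: True}
  {r: True, q: True, t: True, g: False}
  {r: True, t: True, g: True, q: False}
  {r: True, t: True, g: False, q: False}
  {t: True, q: True, g: True, r: False}
  {t: True, q: True, g: False, r: False}
  {t: True, g: True, q: False, r: False}


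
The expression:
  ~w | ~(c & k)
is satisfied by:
  {w: False, k: False, c: False}
  {c: True, w: False, k: False}
  {k: True, w: False, c: False}
  {c: True, k: True, w: False}
  {w: True, c: False, k: False}
  {c: True, w: True, k: False}
  {k: True, w: True, c: False}


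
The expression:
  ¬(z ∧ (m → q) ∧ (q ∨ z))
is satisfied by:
  {m: True, z: False, q: False}
  {m: False, z: False, q: False}
  {q: True, m: True, z: False}
  {q: True, m: False, z: False}
  {z: True, m: True, q: False}


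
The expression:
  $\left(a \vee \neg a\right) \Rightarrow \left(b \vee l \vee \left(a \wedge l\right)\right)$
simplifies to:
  $b \vee l$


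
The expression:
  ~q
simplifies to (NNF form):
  ~q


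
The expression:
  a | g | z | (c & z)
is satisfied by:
  {a: True, z: True, g: True}
  {a: True, z: True, g: False}
  {a: True, g: True, z: False}
  {a: True, g: False, z: False}
  {z: True, g: True, a: False}
  {z: True, g: False, a: False}
  {g: True, z: False, a: False}


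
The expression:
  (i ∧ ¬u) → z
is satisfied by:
  {z: True, u: True, i: False}
  {z: True, u: False, i: False}
  {u: True, z: False, i: False}
  {z: False, u: False, i: False}
  {i: True, z: True, u: True}
  {i: True, z: True, u: False}
  {i: True, u: True, z: False}


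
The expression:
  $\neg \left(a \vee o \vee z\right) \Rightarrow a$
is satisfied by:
  {a: True, o: True, z: True}
  {a: True, o: True, z: False}
  {a: True, z: True, o: False}
  {a: True, z: False, o: False}
  {o: True, z: True, a: False}
  {o: True, z: False, a: False}
  {z: True, o: False, a: False}


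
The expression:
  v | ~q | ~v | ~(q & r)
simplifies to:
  True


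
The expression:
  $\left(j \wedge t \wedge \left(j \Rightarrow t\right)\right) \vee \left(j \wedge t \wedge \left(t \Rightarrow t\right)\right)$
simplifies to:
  $j \wedge t$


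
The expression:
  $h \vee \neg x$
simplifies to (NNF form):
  $h \vee \neg x$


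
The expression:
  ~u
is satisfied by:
  {u: False}


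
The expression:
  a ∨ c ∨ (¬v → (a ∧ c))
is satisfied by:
  {a: True, v: True, c: True}
  {a: True, v: True, c: False}
  {a: True, c: True, v: False}
  {a: True, c: False, v: False}
  {v: True, c: True, a: False}
  {v: True, c: False, a: False}
  {c: True, v: False, a: False}


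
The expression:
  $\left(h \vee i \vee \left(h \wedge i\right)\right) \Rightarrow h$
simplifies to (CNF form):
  $h \vee \neg i$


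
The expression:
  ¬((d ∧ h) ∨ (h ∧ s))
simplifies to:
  (¬d ∧ ¬s) ∨ ¬h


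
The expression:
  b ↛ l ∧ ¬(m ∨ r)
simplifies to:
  b ∧ ¬l ∧ ¬m ∧ ¬r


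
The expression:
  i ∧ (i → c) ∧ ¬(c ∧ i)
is never true.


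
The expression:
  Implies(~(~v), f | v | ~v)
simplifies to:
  True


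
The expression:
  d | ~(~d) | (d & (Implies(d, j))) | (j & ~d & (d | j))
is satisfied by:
  {d: True, j: True}
  {d: True, j: False}
  {j: True, d: False}


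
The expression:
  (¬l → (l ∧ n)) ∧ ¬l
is never true.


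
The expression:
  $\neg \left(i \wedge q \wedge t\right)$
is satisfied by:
  {t: False, i: False, q: False}
  {q: True, t: False, i: False}
  {i: True, t: False, q: False}
  {q: True, i: True, t: False}
  {t: True, q: False, i: False}
  {q: True, t: True, i: False}
  {i: True, t: True, q: False}


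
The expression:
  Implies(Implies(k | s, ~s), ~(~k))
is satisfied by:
  {k: True, s: True}
  {k: True, s: False}
  {s: True, k: False}


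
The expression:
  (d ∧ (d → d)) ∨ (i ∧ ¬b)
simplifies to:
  d ∨ (i ∧ ¬b)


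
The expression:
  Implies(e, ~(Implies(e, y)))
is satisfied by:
  {e: False, y: False}
  {y: True, e: False}
  {e: True, y: False}


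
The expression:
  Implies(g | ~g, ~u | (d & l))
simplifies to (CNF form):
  (d | ~u) & (l | ~u)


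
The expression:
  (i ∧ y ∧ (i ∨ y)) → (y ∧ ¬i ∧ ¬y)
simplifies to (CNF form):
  ¬i ∨ ¬y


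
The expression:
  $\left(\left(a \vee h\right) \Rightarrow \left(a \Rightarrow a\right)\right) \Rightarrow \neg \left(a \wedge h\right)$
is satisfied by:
  {h: False, a: False}
  {a: True, h: False}
  {h: True, a: False}


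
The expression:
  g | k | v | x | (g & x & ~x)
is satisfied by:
  {x: True, k: True, v: True, g: True}
  {x: True, k: True, v: True, g: False}
  {x: True, k: True, g: True, v: False}
  {x: True, k: True, g: False, v: False}
  {x: True, v: True, g: True, k: False}
  {x: True, v: True, g: False, k: False}
  {x: True, v: False, g: True, k: False}
  {x: True, v: False, g: False, k: False}
  {k: True, v: True, g: True, x: False}
  {k: True, v: True, g: False, x: False}
  {k: True, g: True, v: False, x: False}
  {k: True, g: False, v: False, x: False}
  {v: True, g: True, k: False, x: False}
  {v: True, k: False, g: False, x: False}
  {g: True, k: False, v: False, x: False}


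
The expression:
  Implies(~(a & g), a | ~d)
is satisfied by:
  {a: True, d: False}
  {d: False, a: False}
  {d: True, a: True}


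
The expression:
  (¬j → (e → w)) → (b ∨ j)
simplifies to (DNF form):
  b ∨ j ∨ (e ∧ ¬w)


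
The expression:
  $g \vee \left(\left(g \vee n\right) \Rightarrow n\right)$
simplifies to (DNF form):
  $\text{True}$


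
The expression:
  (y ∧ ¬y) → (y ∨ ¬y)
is always true.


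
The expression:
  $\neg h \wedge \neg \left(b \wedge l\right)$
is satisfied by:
  {h: False, l: False, b: False}
  {b: True, h: False, l: False}
  {l: True, h: False, b: False}


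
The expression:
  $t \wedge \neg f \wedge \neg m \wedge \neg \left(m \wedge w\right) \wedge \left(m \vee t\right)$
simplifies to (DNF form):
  $t \wedge \neg f \wedge \neg m$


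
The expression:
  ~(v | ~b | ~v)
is never true.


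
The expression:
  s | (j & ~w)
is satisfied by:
  {s: True, j: True, w: False}
  {s: True, j: False, w: False}
  {s: True, w: True, j: True}
  {s: True, w: True, j: False}
  {j: True, w: False, s: False}


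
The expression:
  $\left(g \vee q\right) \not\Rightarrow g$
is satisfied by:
  {q: True, g: False}


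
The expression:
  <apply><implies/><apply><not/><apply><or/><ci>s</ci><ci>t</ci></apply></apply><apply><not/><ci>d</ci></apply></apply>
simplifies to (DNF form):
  <apply><or/><ci>s</ci><ci>t</ci><apply><not/><ci>d</ci></apply></apply>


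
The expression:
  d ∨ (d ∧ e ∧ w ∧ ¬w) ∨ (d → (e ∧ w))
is always true.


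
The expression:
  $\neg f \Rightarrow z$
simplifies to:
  $f \vee z$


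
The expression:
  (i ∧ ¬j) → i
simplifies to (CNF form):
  True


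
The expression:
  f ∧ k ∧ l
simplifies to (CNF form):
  f ∧ k ∧ l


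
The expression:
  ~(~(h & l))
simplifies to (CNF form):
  h & l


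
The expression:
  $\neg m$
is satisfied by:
  {m: False}


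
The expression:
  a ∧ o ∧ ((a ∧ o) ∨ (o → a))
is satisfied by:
  {a: True, o: True}


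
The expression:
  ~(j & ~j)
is always true.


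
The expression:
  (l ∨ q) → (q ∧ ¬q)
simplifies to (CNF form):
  ¬l ∧ ¬q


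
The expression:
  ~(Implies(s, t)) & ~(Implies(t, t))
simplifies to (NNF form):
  False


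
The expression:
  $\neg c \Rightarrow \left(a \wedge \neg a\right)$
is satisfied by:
  {c: True}


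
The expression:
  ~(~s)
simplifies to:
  s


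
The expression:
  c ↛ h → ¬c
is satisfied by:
  {h: True, c: False}
  {c: False, h: False}
  {c: True, h: True}


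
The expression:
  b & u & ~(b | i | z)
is never true.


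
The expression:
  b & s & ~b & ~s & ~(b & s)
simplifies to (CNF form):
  False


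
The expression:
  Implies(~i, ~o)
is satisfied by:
  {i: True, o: False}
  {o: False, i: False}
  {o: True, i: True}


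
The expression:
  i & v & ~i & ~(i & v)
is never true.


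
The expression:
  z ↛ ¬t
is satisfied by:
  {t: True, z: True}


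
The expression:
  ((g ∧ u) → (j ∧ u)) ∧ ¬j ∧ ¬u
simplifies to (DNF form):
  ¬j ∧ ¬u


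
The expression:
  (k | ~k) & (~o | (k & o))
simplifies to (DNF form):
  k | ~o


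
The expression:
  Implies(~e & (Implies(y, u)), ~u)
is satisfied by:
  {e: True, u: False}
  {u: False, e: False}
  {u: True, e: True}


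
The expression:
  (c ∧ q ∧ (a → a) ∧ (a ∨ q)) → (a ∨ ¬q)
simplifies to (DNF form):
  a ∨ ¬c ∨ ¬q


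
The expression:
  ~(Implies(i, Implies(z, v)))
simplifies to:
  i & z & ~v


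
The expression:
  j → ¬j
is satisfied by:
  {j: False}


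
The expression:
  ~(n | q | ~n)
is never true.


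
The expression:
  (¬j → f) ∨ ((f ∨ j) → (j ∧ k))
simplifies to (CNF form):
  True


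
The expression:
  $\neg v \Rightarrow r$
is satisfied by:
  {r: True, v: True}
  {r: True, v: False}
  {v: True, r: False}


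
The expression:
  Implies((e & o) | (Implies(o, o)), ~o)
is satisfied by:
  {o: False}


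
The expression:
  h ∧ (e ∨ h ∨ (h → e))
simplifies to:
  h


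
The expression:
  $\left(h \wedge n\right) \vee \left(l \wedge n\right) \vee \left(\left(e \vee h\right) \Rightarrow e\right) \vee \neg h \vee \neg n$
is always true.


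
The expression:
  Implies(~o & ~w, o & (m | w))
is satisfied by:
  {o: True, w: True}
  {o: True, w: False}
  {w: True, o: False}


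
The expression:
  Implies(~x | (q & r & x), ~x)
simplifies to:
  ~q | ~r | ~x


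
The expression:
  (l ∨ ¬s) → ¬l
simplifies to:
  ¬l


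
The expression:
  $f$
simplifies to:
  $f$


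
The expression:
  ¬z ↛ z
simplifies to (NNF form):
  True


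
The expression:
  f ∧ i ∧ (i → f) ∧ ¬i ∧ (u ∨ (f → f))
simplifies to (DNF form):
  False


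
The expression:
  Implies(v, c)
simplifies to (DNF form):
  c | ~v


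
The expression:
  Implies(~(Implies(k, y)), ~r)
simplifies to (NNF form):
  y | ~k | ~r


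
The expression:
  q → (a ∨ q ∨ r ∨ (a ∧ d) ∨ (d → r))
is always true.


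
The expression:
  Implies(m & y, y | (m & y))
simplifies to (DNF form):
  True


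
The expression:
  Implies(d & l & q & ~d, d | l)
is always true.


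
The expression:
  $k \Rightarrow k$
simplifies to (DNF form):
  $\text{True}$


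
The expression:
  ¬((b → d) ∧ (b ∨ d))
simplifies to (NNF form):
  ¬d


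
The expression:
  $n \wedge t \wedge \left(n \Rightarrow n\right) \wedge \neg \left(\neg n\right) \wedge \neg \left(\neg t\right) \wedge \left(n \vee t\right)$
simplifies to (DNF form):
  $n \wedge t$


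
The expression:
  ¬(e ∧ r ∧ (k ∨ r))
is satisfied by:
  {e: False, r: False}
  {r: True, e: False}
  {e: True, r: False}


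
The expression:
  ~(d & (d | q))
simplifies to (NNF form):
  ~d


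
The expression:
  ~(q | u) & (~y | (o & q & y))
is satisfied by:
  {q: False, u: False, y: False}


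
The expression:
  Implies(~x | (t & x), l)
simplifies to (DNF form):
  l | (x & ~t)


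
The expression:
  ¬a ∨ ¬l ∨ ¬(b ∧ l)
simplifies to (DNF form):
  ¬a ∨ ¬b ∨ ¬l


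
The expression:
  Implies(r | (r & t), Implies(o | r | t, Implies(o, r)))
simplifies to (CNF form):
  True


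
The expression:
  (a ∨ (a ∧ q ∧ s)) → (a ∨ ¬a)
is always true.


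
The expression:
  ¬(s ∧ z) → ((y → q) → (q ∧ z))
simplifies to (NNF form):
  (q ∧ z) ∨ (s ∧ z) ∨ (y ∧ ¬q)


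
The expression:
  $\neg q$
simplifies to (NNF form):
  $\neg q$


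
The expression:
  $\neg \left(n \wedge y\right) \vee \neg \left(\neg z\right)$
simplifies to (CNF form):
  $z \vee \neg n \vee \neg y$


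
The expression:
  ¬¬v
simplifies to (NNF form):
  v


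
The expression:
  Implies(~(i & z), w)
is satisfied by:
  {z: True, w: True, i: True}
  {z: True, w: True, i: False}
  {w: True, i: True, z: False}
  {w: True, i: False, z: False}
  {z: True, i: True, w: False}


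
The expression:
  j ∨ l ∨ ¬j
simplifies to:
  True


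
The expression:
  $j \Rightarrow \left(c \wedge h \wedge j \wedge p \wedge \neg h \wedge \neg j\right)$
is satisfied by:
  {j: False}


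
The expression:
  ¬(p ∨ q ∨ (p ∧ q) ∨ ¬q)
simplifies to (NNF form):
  False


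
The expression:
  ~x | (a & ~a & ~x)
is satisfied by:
  {x: False}


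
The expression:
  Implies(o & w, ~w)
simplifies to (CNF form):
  ~o | ~w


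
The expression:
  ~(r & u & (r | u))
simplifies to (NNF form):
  ~r | ~u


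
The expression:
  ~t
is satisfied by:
  {t: False}


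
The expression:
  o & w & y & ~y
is never true.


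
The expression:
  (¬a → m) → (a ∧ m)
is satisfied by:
  {m: False, a: False}
  {a: True, m: True}


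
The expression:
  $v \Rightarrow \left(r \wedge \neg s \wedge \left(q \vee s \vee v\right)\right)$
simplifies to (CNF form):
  $\left(r \vee \neg v\right) \wedge \left(\neg s \vee \neg v\right)$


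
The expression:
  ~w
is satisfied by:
  {w: False}


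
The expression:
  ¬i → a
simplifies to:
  a ∨ i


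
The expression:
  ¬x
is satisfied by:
  {x: False}


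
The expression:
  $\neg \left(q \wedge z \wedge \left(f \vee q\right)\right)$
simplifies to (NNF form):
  $\neg q \vee \neg z$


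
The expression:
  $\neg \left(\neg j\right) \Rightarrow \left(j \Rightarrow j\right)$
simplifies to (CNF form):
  $\text{True}$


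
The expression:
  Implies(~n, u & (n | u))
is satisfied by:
  {n: True, u: True}
  {n: True, u: False}
  {u: True, n: False}


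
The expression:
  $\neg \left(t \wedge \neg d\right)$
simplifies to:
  $d \vee \neg t$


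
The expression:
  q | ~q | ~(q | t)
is always true.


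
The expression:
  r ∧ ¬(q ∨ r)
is never true.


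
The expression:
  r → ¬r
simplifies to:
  ¬r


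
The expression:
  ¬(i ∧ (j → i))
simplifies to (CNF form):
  ¬i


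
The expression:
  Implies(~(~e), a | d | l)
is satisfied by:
  {a: True, d: True, l: True, e: False}
  {a: True, d: True, e: False, l: False}
  {a: True, l: True, e: False, d: False}
  {a: True, e: False, l: False, d: False}
  {d: True, l: True, e: False, a: False}
  {d: True, e: False, l: False, a: False}
  {l: True, d: False, e: False, a: False}
  {d: False, e: False, l: False, a: False}
  {d: True, a: True, e: True, l: True}
  {d: True, a: True, e: True, l: False}
  {a: True, e: True, l: True, d: False}
  {a: True, e: True, d: False, l: False}
  {l: True, e: True, d: True, a: False}
  {e: True, d: True, a: False, l: False}
  {e: True, l: True, a: False, d: False}


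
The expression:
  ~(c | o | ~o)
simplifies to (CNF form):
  False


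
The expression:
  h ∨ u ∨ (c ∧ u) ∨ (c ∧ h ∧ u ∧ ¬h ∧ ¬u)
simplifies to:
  h ∨ u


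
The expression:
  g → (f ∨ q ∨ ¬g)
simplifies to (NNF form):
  f ∨ q ∨ ¬g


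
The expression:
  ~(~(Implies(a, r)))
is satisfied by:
  {r: True, a: False}
  {a: False, r: False}
  {a: True, r: True}


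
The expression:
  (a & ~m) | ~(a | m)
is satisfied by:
  {m: False}


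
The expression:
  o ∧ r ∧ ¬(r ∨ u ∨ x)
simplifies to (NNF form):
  False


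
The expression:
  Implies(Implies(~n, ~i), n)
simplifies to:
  i | n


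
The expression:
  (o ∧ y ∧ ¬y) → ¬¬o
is always true.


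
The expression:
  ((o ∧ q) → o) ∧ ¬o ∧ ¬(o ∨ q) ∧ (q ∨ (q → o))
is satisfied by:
  {q: False, o: False}


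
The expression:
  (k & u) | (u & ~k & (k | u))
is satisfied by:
  {u: True}


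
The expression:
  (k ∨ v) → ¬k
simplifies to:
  ¬k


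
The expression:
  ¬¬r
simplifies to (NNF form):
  r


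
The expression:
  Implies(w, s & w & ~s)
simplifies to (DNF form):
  ~w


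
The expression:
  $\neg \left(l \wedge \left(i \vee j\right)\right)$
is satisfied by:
  {j: False, l: False, i: False}
  {i: True, j: False, l: False}
  {j: True, i: False, l: False}
  {i: True, j: True, l: False}
  {l: True, i: False, j: False}


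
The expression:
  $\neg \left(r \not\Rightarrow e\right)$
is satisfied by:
  {e: True, r: False}
  {r: False, e: False}
  {r: True, e: True}


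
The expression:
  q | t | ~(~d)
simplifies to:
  d | q | t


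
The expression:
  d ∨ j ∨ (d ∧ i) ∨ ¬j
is always true.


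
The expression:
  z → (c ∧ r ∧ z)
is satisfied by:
  {r: True, c: True, z: False}
  {r: True, c: False, z: False}
  {c: True, r: False, z: False}
  {r: False, c: False, z: False}
  {r: True, z: True, c: True}


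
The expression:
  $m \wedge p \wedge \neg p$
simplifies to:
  $\text{False}$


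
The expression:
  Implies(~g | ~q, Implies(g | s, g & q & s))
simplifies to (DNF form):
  (g & q) | (~g & ~s)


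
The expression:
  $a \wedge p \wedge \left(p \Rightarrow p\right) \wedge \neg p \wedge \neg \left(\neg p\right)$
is never true.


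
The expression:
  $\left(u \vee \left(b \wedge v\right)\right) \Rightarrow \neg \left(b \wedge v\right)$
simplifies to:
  $\neg b \vee \neg v$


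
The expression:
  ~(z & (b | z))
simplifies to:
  ~z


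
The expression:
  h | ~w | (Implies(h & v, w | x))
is always true.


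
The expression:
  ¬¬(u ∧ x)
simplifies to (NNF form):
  u ∧ x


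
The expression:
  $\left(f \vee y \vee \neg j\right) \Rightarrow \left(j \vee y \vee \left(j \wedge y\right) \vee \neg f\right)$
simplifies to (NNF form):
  $j \vee y \vee \neg f$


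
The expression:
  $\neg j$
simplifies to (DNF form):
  $\neg j$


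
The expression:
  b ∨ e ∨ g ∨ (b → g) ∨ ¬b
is always true.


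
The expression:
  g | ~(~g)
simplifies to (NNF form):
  g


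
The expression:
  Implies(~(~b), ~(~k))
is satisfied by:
  {k: True, b: False}
  {b: False, k: False}
  {b: True, k: True}


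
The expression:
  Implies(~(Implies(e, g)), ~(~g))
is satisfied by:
  {g: True, e: False}
  {e: False, g: False}
  {e: True, g: True}


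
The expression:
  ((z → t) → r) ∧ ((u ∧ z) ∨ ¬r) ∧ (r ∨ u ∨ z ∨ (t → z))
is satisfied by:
  {z: True, u: True, t: False, r: False}
  {z: True, u: False, t: False, r: False}
  {z: True, r: True, u: True, t: False}
  {z: True, t: True, r: True, u: True}


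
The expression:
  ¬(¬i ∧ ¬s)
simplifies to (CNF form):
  i ∨ s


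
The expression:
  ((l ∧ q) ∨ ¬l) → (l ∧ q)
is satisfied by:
  {l: True}


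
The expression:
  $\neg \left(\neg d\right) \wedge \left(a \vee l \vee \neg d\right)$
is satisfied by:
  {d: True, a: True, l: True}
  {d: True, a: True, l: False}
  {d: True, l: True, a: False}


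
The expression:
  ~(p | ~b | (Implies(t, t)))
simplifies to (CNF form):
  False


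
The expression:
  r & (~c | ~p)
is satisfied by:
  {r: True, p: False, c: False}
  {r: True, c: True, p: False}
  {r: True, p: True, c: False}


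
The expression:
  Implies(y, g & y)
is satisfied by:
  {g: True, y: False}
  {y: False, g: False}
  {y: True, g: True}


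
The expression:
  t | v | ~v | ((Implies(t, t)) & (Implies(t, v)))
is always true.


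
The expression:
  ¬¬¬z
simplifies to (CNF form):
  ¬z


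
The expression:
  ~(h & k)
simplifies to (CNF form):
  ~h | ~k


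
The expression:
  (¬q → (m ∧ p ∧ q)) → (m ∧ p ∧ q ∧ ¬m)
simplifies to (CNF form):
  ¬q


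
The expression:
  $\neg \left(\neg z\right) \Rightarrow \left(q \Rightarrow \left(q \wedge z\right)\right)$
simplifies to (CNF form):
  $\text{True}$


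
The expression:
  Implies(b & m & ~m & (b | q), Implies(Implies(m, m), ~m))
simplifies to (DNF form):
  True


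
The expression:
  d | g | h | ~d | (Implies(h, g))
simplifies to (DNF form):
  True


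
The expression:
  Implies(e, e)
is always true.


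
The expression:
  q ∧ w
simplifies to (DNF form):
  q ∧ w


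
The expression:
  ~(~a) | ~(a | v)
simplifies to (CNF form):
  a | ~v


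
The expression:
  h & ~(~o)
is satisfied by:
  {h: True, o: True}


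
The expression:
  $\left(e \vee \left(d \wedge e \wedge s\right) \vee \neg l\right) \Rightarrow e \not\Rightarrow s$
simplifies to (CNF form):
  $\left(e \vee l\right) \wedge \left(e \vee \neg e\right) \wedge \left(l \vee \neg s\right) \wedge \left(\neg e \vee \neg s\right)$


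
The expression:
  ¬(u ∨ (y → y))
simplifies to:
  False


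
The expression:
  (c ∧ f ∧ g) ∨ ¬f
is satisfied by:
  {c: True, g: True, f: False}
  {c: True, g: False, f: False}
  {g: True, c: False, f: False}
  {c: False, g: False, f: False}
  {f: True, c: True, g: True}


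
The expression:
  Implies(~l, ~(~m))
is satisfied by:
  {m: True, l: True}
  {m: True, l: False}
  {l: True, m: False}


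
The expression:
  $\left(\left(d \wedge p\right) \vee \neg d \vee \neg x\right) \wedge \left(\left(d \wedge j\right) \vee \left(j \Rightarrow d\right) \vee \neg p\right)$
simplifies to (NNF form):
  $\left(d \wedge p\right) \vee \left(\neg d \wedge \neg j\right) \vee \left(\neg d \wedge \neg p\right) \vee \left(\neg p \wedge \neg x\right)$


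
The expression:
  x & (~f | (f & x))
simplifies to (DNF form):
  x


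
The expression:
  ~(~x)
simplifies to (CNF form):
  x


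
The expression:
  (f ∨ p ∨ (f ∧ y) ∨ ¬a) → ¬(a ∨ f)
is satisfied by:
  {f: False, p: False, a: False}
  {a: True, f: False, p: False}
  {p: True, f: False, a: False}


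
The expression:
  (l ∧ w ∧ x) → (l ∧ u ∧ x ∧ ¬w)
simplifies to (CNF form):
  ¬l ∨ ¬w ∨ ¬x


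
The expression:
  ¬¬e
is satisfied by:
  {e: True}


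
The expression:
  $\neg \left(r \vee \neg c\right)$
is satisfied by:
  {c: True, r: False}


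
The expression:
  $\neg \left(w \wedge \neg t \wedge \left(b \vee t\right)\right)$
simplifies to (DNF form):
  $t \vee \neg b \vee \neg w$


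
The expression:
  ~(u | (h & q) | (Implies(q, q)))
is never true.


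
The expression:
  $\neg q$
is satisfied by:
  {q: False}


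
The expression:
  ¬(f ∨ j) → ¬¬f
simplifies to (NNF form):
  f ∨ j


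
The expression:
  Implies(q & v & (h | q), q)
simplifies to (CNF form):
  True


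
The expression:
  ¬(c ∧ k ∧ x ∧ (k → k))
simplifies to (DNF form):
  ¬c ∨ ¬k ∨ ¬x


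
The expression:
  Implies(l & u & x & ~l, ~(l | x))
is always true.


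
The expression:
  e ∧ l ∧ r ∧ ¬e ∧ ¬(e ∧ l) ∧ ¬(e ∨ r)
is never true.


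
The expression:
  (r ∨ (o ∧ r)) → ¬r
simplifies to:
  ¬r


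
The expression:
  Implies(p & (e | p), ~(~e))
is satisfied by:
  {e: True, p: False}
  {p: False, e: False}
  {p: True, e: True}


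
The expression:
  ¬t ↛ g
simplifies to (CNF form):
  ¬g ∧ ¬t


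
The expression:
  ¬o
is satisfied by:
  {o: False}


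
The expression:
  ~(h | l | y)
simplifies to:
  ~h & ~l & ~y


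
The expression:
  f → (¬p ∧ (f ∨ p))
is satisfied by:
  {p: False, f: False}
  {f: True, p: False}
  {p: True, f: False}


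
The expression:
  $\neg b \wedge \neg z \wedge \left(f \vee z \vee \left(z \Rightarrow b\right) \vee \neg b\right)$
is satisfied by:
  {z: False, b: False}


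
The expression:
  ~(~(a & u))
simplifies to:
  a & u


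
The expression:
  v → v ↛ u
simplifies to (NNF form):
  ¬u ∨ ¬v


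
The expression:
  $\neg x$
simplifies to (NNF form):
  $\neg x$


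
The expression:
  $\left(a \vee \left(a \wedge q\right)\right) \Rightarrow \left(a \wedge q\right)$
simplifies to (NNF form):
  $q \vee \neg a$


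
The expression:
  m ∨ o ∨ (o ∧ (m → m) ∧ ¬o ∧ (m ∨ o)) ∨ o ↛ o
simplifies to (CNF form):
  m ∨ o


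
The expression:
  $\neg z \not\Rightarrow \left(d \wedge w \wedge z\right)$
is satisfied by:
  {z: False}


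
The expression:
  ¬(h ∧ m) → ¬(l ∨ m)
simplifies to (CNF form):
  (h ∨ ¬l) ∧ (h ∨ ¬m) ∧ (m ∨ ¬l) ∧ (m ∨ ¬m)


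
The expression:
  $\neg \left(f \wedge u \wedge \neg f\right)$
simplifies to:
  $\text{True}$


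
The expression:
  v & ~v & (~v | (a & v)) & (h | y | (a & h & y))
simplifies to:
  False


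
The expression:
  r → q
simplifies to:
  q ∨ ¬r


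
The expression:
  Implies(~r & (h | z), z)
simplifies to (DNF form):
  r | z | ~h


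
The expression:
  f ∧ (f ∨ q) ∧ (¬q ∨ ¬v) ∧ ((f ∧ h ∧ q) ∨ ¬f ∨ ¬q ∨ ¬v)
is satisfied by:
  {f: True, v: False, q: False}
  {f: True, q: True, v: False}
  {f: True, v: True, q: False}


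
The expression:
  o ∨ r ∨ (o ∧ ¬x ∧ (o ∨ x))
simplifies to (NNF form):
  o ∨ r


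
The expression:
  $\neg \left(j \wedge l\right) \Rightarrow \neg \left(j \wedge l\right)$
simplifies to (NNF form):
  $\text{True}$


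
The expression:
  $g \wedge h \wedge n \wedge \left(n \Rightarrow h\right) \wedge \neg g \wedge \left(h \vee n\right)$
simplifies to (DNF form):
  $\text{False}$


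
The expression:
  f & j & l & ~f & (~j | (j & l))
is never true.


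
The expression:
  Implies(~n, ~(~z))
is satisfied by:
  {n: True, z: True}
  {n: True, z: False}
  {z: True, n: False}


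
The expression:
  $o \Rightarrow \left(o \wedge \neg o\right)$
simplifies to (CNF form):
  $\neg o$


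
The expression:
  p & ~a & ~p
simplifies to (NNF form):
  False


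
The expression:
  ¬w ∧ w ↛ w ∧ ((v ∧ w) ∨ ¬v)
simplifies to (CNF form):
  False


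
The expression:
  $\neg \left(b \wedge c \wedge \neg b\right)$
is always true.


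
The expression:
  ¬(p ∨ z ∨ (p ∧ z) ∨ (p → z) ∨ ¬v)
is never true.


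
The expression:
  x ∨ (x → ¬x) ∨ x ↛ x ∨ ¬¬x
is always true.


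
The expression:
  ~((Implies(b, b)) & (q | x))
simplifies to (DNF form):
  ~q & ~x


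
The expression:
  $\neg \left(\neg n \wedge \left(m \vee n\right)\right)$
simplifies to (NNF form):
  $n \vee \neg m$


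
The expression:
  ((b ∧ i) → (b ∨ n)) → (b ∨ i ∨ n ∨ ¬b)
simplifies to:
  True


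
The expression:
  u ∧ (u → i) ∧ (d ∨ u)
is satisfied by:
  {i: True, u: True}


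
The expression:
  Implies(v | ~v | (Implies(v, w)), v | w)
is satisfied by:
  {v: True, w: True}
  {v: True, w: False}
  {w: True, v: False}


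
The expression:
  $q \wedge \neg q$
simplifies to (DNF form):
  $\text{False}$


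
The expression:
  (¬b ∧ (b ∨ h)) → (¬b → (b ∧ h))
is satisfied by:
  {b: True, h: False}
  {h: False, b: False}
  {h: True, b: True}


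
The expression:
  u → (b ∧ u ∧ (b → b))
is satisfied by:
  {b: True, u: False}
  {u: False, b: False}
  {u: True, b: True}


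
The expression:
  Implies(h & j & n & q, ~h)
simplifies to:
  ~h | ~j | ~n | ~q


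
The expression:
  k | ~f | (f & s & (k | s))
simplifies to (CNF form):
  k | s | ~f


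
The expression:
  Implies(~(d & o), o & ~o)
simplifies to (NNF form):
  d & o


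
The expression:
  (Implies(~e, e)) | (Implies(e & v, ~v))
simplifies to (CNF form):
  True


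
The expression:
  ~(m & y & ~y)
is always true.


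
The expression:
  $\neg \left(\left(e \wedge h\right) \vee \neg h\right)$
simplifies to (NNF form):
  $h \wedge \neg e$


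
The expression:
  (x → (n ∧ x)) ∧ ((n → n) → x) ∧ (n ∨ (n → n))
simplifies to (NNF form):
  n ∧ x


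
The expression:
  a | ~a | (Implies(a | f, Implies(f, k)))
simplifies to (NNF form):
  True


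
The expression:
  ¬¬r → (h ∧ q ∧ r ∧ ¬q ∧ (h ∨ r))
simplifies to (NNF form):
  ¬r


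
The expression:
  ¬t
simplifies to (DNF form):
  ¬t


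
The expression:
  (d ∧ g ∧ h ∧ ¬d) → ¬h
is always true.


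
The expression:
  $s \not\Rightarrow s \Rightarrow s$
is always true.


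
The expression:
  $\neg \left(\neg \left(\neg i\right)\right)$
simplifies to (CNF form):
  $\neg i$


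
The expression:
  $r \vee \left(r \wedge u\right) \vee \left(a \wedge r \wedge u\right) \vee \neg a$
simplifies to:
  $r \vee \neg a$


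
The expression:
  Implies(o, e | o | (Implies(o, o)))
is always true.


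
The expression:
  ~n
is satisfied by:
  {n: False}


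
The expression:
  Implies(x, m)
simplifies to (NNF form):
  m | ~x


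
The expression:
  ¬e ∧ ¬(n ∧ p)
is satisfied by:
  {e: False, p: False, n: False}
  {n: True, e: False, p: False}
  {p: True, e: False, n: False}


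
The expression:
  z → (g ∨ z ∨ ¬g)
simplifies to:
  True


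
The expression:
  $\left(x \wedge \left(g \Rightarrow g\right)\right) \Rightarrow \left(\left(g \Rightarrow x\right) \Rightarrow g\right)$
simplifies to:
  $g \vee \neg x$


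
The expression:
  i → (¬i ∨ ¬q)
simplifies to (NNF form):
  ¬i ∨ ¬q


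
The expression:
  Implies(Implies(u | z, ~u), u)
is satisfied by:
  {u: True}


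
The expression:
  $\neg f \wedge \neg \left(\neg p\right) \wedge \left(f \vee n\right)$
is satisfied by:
  {p: True, n: True, f: False}


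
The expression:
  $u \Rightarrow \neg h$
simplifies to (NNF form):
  $\neg h \vee \neg u$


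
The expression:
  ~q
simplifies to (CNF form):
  ~q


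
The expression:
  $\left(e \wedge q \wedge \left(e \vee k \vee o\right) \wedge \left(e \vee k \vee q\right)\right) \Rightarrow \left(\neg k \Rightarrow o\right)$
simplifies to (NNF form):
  $k \vee o \vee \neg e \vee \neg q$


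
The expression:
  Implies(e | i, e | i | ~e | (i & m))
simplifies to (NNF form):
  True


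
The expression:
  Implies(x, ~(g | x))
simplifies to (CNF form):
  ~x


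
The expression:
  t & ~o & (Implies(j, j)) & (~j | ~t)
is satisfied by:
  {t: True, o: False, j: False}


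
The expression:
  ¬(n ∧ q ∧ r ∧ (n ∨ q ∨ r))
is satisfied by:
  {q: False, n: False, r: False}
  {r: True, q: False, n: False}
  {n: True, q: False, r: False}
  {r: True, n: True, q: False}
  {q: True, r: False, n: False}
  {r: True, q: True, n: False}
  {n: True, q: True, r: False}


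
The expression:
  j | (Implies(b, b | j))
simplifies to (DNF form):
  True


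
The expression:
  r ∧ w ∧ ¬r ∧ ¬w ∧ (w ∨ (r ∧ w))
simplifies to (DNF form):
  False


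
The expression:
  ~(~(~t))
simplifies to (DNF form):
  ~t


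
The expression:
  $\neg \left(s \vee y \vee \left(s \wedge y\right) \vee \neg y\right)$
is never true.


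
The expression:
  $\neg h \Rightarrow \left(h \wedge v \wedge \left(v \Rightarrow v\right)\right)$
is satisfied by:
  {h: True}


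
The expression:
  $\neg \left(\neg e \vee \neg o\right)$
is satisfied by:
  {e: True, o: True}


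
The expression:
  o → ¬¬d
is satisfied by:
  {d: True, o: False}
  {o: False, d: False}
  {o: True, d: True}


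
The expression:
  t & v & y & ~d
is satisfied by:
  {t: True, y: True, v: True, d: False}


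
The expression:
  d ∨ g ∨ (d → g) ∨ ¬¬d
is always true.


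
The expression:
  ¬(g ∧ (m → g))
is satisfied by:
  {g: False}


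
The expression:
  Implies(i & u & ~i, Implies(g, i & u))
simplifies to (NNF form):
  True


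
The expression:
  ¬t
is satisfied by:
  {t: False}


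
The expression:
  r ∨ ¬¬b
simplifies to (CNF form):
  b ∨ r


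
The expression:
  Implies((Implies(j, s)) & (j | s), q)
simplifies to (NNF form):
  q | ~s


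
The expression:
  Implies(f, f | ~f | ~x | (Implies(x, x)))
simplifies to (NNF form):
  True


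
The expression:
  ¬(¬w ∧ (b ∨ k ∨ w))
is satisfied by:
  {w: True, b: False, k: False}
  {w: True, k: True, b: False}
  {w: True, b: True, k: False}
  {w: True, k: True, b: True}
  {k: False, b: False, w: False}


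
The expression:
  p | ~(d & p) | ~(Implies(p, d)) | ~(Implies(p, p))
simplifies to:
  True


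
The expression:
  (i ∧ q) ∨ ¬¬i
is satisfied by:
  {i: True}


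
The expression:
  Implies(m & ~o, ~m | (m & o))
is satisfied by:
  {o: True, m: False}
  {m: False, o: False}
  {m: True, o: True}


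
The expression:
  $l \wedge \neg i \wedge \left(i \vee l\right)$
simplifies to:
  $l \wedge \neg i$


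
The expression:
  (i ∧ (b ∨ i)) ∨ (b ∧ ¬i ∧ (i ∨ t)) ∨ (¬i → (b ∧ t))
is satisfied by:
  {i: True, b: True, t: True}
  {i: True, b: True, t: False}
  {i: True, t: True, b: False}
  {i: True, t: False, b: False}
  {b: True, t: True, i: False}


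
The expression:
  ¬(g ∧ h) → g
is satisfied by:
  {g: True}


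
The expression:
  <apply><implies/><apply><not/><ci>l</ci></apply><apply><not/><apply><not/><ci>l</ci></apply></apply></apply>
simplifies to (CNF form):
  <ci>l</ci>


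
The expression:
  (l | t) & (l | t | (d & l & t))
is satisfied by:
  {t: True, l: True}
  {t: True, l: False}
  {l: True, t: False}


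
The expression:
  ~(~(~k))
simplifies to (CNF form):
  ~k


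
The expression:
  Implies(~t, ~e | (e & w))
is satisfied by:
  {w: True, t: True, e: False}
  {w: True, e: False, t: False}
  {t: True, e: False, w: False}
  {t: False, e: False, w: False}
  {w: True, t: True, e: True}
  {w: True, e: True, t: False}
  {t: True, e: True, w: False}


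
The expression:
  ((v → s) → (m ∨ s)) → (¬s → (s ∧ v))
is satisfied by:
  {s: True, v: False, m: False}
  {s: True, m: True, v: False}
  {s: True, v: True, m: False}
  {s: True, m: True, v: True}
  {m: False, v: False, s: False}


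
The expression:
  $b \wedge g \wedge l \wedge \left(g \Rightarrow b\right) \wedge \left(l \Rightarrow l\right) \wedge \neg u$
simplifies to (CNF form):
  $b \wedge g \wedge l \wedge \neg u$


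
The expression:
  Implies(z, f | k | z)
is always true.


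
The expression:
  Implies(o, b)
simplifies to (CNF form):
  b | ~o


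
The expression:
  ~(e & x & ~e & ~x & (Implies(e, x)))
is always true.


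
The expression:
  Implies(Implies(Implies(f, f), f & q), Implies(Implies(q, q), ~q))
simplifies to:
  ~f | ~q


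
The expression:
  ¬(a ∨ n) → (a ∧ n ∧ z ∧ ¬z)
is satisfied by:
  {n: True, a: True}
  {n: True, a: False}
  {a: True, n: False}


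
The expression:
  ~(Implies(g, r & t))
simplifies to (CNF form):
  g & (~r | ~t)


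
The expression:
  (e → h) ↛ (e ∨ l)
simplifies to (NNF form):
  ¬e ∧ ¬l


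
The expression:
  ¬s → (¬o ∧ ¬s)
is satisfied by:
  {s: True, o: False}
  {o: False, s: False}
  {o: True, s: True}


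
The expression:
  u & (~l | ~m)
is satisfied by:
  {u: True, l: False, m: False}
  {m: True, u: True, l: False}
  {l: True, u: True, m: False}


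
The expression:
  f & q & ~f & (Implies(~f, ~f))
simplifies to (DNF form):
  False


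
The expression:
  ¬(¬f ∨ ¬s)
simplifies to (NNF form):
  f ∧ s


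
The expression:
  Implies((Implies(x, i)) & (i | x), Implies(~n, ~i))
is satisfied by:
  {n: True, i: False}
  {i: False, n: False}
  {i: True, n: True}


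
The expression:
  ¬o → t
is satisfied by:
  {t: True, o: True}
  {t: True, o: False}
  {o: True, t: False}


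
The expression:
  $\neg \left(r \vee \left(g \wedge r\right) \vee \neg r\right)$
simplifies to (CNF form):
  $\text{False}$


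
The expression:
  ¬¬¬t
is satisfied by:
  {t: False}


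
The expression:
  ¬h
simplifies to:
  ¬h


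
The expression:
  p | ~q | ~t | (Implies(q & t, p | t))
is always true.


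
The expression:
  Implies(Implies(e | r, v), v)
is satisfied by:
  {r: True, v: True, e: True}
  {r: True, v: True, e: False}
  {r: True, e: True, v: False}
  {r: True, e: False, v: False}
  {v: True, e: True, r: False}
  {v: True, e: False, r: False}
  {e: True, v: False, r: False}


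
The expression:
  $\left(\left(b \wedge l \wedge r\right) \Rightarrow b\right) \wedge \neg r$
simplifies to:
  $\neg r$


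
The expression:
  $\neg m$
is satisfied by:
  {m: False}


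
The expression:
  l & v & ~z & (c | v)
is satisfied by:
  {v: True, l: True, z: False}


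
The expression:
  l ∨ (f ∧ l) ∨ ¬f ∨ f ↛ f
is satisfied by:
  {l: True, f: False}
  {f: False, l: False}
  {f: True, l: True}


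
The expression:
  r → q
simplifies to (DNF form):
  q ∨ ¬r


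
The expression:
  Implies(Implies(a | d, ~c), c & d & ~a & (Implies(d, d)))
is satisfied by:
  {a: True, d: True, c: True}
  {a: True, c: True, d: False}
  {d: True, c: True, a: False}


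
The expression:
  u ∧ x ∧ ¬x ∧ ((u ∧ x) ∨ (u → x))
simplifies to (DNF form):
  False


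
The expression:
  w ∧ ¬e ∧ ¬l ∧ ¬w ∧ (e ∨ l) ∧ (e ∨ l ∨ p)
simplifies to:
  False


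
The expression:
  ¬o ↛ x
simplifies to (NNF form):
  x ∨ ¬o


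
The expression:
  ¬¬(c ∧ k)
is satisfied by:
  {c: True, k: True}


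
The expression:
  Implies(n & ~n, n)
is always true.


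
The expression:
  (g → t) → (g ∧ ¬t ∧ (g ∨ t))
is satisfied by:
  {g: True, t: False}


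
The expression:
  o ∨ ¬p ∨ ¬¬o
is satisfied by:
  {o: True, p: False}
  {p: False, o: False}
  {p: True, o: True}


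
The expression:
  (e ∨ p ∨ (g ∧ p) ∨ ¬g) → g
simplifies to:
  g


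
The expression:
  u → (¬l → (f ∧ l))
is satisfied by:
  {l: True, u: False}
  {u: False, l: False}
  {u: True, l: True}


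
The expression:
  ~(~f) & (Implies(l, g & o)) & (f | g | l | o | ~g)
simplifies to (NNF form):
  f & (g | ~l) & (o | ~l)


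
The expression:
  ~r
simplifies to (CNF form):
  ~r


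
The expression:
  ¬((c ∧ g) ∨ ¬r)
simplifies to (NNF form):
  r ∧ (¬c ∨ ¬g)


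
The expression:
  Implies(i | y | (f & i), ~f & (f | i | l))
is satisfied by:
  {l: True, y: False, f: False, i: False}
  {i: False, y: False, l: False, f: False}
  {i: True, l: True, y: False, f: False}
  {i: True, y: False, l: False, f: False}
  {l: True, y: True, i: False, f: False}
  {i: True, y: True, l: True, f: False}
  {i: True, y: True, l: False, f: False}
  {f: True, l: True, i: False, y: False}
  {f: True, i: False, y: False, l: False}
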